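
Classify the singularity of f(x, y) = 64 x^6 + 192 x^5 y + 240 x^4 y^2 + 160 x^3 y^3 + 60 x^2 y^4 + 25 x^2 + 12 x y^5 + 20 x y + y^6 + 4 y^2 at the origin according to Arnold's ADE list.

A_{5}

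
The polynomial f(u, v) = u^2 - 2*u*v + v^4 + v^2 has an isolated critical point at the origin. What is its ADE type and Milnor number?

Type A_{3}, Milnor number mu = 3.

The Hessian of f at 0 is [[2, -2], [-2, 2]] with rank 1, so corank 1. A Groebner basis of the Jacobian ideal J(f) in C{u,v} is {v^3, u - v}; counting standard monomials gives mu = 3. Corank 1: A-series; mu = 3 gives A_3.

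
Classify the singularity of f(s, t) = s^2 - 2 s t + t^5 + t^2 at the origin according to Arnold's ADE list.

A_{4}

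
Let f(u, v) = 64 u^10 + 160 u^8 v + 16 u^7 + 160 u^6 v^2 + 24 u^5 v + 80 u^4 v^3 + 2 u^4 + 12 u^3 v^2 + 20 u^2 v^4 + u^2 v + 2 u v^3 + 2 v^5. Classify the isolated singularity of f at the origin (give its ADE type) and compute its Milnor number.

Type D6, Milnor number mu = 6.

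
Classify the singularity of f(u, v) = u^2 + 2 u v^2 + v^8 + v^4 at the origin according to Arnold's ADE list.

A7

The Hessian of f at 0 has rank 1. Corank 1: A-series; mu = 7 gives A_7.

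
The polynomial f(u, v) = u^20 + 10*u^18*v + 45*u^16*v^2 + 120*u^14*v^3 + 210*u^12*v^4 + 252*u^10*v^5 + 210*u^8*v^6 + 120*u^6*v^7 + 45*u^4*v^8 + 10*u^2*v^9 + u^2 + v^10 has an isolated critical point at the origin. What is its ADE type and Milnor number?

Type A_{9}, Milnor number mu = 9.

The Hessian of f at 0 has rank 1. Corank 1: A-series; mu = 9 gives A_9.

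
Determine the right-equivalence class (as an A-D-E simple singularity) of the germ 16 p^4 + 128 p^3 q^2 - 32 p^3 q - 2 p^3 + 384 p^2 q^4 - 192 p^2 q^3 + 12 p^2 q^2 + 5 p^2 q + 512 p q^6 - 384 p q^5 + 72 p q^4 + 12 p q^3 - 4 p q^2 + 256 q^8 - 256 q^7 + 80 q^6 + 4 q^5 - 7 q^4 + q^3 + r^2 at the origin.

The Hessian of f at 0 has rank 1. Corank 2; j^3 = -(p - q)^2*(2*p - q) has shape L^2 M (L != M), so D-series; mu = 5 gives D_5.

D_5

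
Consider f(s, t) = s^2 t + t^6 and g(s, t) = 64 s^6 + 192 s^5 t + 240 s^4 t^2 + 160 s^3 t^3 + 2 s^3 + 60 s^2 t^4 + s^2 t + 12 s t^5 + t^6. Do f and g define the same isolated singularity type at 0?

Yes.

The Hessian of f at 0 is [[0, 0], [0, 0]] with rank 0, so corank 2. A Groebner basis of the Jacobian ideal J(f) in C{s,t} is {s^2/6 + t^5, s^3, s*t}; counting standard monomials gives mu = 7. Corank 2; j^3 = s^2*t has shape L^2 M (L != M), so D-series; mu = 7 gives D_7. The Hessian of g at 0 is [[0, 0], [0, 0]] with rank 0, so corank 2. A Groebner basis of the Jacobian ideal J(g) in C{s,t} is {-s*t/12 + t^5, s*t^2, s^2 + s*t/2}; counting standard monomials gives mu = 7. Corank 2; j^3 = s^2*(2*s + t) has shape L^2 M (L != M), so D-series; mu = 7 gives D_7. Both have type D_7, hence right-equivalent.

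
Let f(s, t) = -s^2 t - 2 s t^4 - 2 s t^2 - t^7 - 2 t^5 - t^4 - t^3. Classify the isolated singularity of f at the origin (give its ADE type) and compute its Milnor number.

Type D_{5}, Milnor number mu = 5.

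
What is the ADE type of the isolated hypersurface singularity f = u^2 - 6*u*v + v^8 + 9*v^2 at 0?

The Hessian of f at 0 has rank 1. Corank 1: A-series; mu = 7 gives A_7.

A_7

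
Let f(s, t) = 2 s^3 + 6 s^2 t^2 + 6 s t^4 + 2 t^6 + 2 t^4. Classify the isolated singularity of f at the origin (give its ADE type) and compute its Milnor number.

Type E_{6}, Milnor number mu = 6.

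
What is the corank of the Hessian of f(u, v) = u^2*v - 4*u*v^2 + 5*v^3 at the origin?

2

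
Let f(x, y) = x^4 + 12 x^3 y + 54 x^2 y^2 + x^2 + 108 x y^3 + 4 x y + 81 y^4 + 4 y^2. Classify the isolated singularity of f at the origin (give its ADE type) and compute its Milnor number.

Type A3, Milnor number mu = 3.

The Hessian of f at 0 has rank 1. Corank 1: A-series; mu = 3 gives A_3.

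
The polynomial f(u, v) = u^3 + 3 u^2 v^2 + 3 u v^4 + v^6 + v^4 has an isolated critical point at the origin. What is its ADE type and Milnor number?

The Hessian of f at 0 is [[0, 0], [0, 0]] with rank 0, so corank 2. A Groebner basis of the Jacobian ideal J(f) in C{u,v} is {u^3, u^2*v, u^2/2 + u*v^2, v^3}; counting standard monomials gives mu = 6. Corank 2; j^3 = u^3 is a perfect cube, so E-series; the 4-jet and mu = 6 give E_6.

Type E_{6}, Milnor number mu = 6.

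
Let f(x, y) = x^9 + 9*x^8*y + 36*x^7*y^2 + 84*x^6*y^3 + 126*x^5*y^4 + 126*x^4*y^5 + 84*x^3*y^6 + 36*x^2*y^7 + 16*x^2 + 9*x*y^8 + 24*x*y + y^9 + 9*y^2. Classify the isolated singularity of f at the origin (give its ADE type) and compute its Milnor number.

The Hessian of f at 0 has rank 1. Corank 1: A-series; mu = 8 gives A_8.

Type A8, Milnor number mu = 8.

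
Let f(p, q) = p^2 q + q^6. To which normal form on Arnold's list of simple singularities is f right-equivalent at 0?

The Hessian of f at 0 has rank 0. Corank 2; j^3 = p^2*q has shape L^2 M (L != M), so D-series; mu = 7 gives D_7.

D7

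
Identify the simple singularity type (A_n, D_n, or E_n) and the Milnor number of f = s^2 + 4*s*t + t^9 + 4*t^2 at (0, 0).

Type A8, Milnor number mu = 8.

The Hessian of f at 0 is [[2, 4], [4, 8]] with rank 1, so corank 1. A Groebner basis of the Jacobian ideal J(f) in C{s,t} is {t^8, s + 2*t}; counting standard monomials gives mu = 8. Corank 1: A-series; mu = 8 gives A_8.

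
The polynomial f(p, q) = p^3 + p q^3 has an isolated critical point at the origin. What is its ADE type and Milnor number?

The Hessian of f at 0 is [[0, 0], [0, 0]] with rank 0, so corank 2. A Groebner basis of the Jacobian ideal J(f) in C{p,q} is {p^3, p*q^2, 3*p^2 + q^3}; counting standard monomials gives mu = 7. Corank 2; j^3 = p^3 is a perfect cube, so E-series; the 4-jet and mu = 7 give E_7.

Type E_{7}, Milnor number mu = 7.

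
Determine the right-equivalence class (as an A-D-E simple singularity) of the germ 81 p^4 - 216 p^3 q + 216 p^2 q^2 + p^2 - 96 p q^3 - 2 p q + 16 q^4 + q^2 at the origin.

The Hessian of f at 0 has rank 1. Corank 1: A-series; mu = 3 gives A_3.

A_3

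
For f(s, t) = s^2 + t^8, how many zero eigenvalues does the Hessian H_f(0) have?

1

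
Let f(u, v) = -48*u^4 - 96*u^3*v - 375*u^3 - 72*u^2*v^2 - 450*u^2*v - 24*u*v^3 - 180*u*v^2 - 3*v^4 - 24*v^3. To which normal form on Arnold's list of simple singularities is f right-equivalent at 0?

E_{6}

The Hessian of f at 0 is [[0, 0], [0, 0]] with rank 0, so corank 2. A Groebner basis of the Jacobian ideal J(f) in C{u,v} is {v^4, u*v^2 + 13*v^3/30, u^2 + 4*u*v/5 + 4*v^2/25}; counting standard monomials gives mu = 6. Corank 2; j^3 = -3*(5*u + 2*v)^3 is a perfect cube, so E-series; the 4-jet and mu = 6 give E_6.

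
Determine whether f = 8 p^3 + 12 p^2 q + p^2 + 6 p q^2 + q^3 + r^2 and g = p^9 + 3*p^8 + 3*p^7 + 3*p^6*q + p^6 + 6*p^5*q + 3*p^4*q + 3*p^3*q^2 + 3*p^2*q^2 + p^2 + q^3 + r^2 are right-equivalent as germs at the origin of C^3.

Yes.

The Hessian of f at 0 is [[2, 0, 0], [0, 0, 0], [0, 0, 2]] with rank 2, so corank 1. A Groebner basis of the Jacobian ideal J(f) in C{p,q,r} is {q^2, p, r}; counting standard monomials gives mu = 2. Corank 1: A-series; mu = 2 gives A_2. The Hessian of g at 0 is [[2, 0, 0], [0, 0, 0], [0, 0, 2]] with rank 2, so corank 1. A Groebner basis of the Jacobian ideal J(g) in C{p,q,r} is {q^2, p, r}; counting standard monomials gives mu = 2. Corank 1: A-series; mu = 2 gives A_2. Both have type A_2, hence right-equivalent.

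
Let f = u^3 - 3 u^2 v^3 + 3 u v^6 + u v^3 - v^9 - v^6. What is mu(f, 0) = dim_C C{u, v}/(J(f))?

7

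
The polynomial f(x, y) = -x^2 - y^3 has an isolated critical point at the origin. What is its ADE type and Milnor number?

Type A_2, Milnor number mu = 2.

The Hessian of f at 0 has rank 1. Corank 1: A-series; mu = 2 gives A_2.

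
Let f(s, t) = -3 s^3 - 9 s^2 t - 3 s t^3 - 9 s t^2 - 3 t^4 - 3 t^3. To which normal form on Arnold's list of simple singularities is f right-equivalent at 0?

E7

The Hessian of f at 0 has rank 0. Corank 2; j^3 = -3*(s + t)^3 is a perfect cube, so E-series; the 4-jet and mu = 7 give E_7.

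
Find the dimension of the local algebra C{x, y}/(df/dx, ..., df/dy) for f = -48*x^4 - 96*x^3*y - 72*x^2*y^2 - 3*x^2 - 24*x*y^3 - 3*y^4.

3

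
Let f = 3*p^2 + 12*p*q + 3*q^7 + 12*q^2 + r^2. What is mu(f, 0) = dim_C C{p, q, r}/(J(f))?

6

The Hessian of f at 0 is [[6, 12, 0], [12, 24, 0], [0, 0, 2]] with rank 2, so corank 1. A Groebner basis of the Jacobian ideal J(f) in C{p,q,r} is {q^6, p + 2*q, r}; counting standard monomials gives mu = 6. Corank 1: A-series; mu = 6 gives A_6.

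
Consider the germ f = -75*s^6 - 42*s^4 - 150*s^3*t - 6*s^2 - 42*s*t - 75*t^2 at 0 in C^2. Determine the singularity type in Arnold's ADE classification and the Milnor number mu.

Type A_1, Milnor number mu = 1.

The Hessian of f at 0 is [[-12, -42], [-42, -150]] with rank 2, so corank 0. A Groebner basis of the Jacobian ideal J(f) in C{s,t} is {s, t}; counting standard monomials gives mu = 1. Corank 0: nondegenerate Morse point, so A_1.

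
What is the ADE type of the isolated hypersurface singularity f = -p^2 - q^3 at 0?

A_2

The Hessian of f at 0 has rank 1. Corank 1: A-series; mu = 2 gives A_2.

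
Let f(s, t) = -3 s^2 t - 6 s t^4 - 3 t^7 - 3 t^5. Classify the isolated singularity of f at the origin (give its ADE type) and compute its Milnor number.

Type D_6, Milnor number mu = 6.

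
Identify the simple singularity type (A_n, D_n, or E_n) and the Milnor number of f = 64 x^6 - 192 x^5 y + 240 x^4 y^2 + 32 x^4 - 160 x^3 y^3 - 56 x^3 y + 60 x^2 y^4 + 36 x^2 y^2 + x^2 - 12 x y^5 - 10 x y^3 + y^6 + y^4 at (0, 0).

The Hessian of f at 0 is [[2, 0], [0, 0]] with rank 1, so corank 1. A Groebner basis of the Jacobian ideal J(f) in C{x,y} is {y^3, x}; counting standard monomials gives mu = 3. Corank 1: A-series; mu = 3 gives A_3.

Type A3, Milnor number mu = 3.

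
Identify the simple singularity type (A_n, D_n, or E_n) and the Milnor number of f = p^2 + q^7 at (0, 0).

Type A6, Milnor number mu = 6.

The Hessian of f at 0 has rank 1. Corank 1: A-series; mu = 6 gives A_6.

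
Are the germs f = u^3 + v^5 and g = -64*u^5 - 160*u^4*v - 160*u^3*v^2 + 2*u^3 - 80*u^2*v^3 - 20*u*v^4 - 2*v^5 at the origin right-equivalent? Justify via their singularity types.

The Hessian of f at 0 has rank 0. Corank 2; j^3 = u^3 is a perfect cube, so E-series; the 5-jet and mu = 8 give E_8. The Hessian of g at 0 has rank 0. Corank 2; j^3 = 2*u^3 is a perfect cube, so E-series; the 5-jet and mu = 8 give E_8. Both have type E_8, hence right-equivalent.

Yes.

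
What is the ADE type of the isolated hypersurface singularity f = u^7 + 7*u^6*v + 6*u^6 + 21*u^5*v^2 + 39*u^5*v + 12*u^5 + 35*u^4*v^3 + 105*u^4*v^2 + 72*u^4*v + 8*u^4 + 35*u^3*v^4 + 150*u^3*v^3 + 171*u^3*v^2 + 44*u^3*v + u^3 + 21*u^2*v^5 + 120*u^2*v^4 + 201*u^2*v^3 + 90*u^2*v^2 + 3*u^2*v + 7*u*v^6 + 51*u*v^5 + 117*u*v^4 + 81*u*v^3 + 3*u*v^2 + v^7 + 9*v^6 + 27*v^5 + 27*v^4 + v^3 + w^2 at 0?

The Hessian of f at 0 is [[0, 0, 0], [0, 0, 0], [0, 0, 2]] with rank 1, so corank 2. A Groebner basis of the Jacobian ideal J(f) in C{u,v,w} is {3*u^2/4 + 3*u*v/2 + v^4 + v^3/4 + 3*v^2/4, u^3 + 15*u^2/4 + 15*u*v/2 + 9*v^3/4 + 15*v^2/4, u^2*v - 9*u^2/4 - 9*u*v/2 - 7*v^3/4 - 9*v^2/4, u^2 + u*v^2 + 2*u*v + 4*v^3/3 + v^2, w}; counting standard monomials gives mu = 7. Corank 2; j^3 = (u + v)^3 is a perfect cube, so E-series; the 4-jet and mu = 7 give E_7.

E_{7}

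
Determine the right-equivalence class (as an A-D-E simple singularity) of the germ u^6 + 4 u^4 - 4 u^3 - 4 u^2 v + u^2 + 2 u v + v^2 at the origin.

A_{5}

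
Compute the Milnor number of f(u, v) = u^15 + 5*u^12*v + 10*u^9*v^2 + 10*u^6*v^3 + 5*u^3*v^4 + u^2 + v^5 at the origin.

The Hessian of f at 0 is [[2, 0], [0, 0]] with rank 1, so corank 1. A Groebner basis of the Jacobian ideal J(f) in C{u,v} is {v^4, u}; counting standard monomials gives mu = 4. Corank 1: A-series; mu = 4 gives A_4.

4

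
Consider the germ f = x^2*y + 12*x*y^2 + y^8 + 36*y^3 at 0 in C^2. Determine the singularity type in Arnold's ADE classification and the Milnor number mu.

The Hessian of f at 0 is [[0, 0], [0, 0]] with rank 0, so corank 2. A Groebner basis of the Jacobian ideal J(f) in C{x,y} is {x^2/8 + y^7 - 9*y^2/2, x^3 + 216*y^3, x*y + 6*y^2}; counting standard monomials gives mu = 9. Corank 2; j^3 = y*(x + 6*y)^2 has shape L^2 M (L != M), so D-series; mu = 9 gives D_9.

Type D9, Milnor number mu = 9.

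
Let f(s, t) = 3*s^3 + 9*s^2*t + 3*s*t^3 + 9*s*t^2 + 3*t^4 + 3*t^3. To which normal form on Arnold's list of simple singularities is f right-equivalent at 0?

E_7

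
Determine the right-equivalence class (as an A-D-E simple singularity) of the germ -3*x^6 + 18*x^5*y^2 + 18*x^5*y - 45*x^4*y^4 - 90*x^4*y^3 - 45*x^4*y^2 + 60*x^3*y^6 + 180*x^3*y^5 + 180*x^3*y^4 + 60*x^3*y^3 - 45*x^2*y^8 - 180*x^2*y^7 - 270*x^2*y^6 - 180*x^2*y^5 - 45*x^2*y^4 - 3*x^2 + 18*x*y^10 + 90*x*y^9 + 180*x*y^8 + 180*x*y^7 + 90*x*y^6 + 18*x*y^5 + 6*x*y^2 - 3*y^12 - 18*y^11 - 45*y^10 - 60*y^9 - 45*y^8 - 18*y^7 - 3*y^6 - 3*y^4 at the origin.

A5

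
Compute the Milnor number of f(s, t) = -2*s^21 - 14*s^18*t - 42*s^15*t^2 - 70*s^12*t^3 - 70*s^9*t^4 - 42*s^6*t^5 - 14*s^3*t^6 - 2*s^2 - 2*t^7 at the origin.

6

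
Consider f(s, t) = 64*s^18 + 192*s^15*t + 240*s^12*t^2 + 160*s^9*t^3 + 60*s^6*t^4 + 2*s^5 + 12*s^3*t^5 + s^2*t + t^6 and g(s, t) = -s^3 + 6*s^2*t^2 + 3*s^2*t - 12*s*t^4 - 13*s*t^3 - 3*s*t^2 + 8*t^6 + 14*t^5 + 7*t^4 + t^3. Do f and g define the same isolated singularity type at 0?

The Hessian of f at 0 has rank 0. Corank 2; j^3 = s^2*t has shape L^2 M (L != M), so D-series; mu = 7 gives D_7. The Hessian of g at 0 has rank 0. Corank 2; j^3 = -(s - t)^3 is a perfect cube, so E-series; the 4-jet and mu = 7 give E_7. f is D_7 but g is E_7, hence not right-equivalent.

No.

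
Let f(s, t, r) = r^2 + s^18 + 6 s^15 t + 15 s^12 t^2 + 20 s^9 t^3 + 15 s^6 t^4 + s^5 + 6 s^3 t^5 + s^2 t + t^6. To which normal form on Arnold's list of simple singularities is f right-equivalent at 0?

D7

The Hessian of f at 0 is [[0, 0, 0], [0, 0, 0], [0, 0, 2]] with rank 1, so corank 2. A Groebner basis of the Jacobian ideal J(f) in C{s,t,r} is {s^2/6 + t^5, s^3, s*t, r}; counting standard monomials gives mu = 7. Corank 2; j^3 = s^2*t has shape L^2 M (L != M), so D-series; mu = 7 gives D_7.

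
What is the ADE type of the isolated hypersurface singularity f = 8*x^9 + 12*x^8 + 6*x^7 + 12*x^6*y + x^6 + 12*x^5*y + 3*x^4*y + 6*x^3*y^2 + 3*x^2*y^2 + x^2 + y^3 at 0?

The Hessian of f at 0 has rank 1. Corank 1: A-series; mu = 2 gives A_2.

A2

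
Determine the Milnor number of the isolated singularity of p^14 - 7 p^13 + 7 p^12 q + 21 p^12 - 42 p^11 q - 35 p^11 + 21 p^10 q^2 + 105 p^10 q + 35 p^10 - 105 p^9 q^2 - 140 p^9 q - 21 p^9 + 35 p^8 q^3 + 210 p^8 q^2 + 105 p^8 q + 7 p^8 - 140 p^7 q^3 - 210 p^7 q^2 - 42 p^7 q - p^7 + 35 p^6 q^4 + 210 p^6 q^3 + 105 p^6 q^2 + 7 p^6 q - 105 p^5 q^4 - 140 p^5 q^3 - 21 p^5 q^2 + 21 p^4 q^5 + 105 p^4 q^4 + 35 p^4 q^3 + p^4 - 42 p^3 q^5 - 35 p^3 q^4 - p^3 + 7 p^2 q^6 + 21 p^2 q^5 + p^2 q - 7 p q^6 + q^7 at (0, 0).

8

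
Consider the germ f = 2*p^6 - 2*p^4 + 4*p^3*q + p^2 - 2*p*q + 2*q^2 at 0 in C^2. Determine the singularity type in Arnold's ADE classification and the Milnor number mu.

Type A_1, Milnor number mu = 1.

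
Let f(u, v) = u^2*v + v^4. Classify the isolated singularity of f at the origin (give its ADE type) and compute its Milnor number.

The Hessian of f at 0 has rank 0. Corank 2; j^3 = u^2*v has shape L^2 M (L != M), so D-series; mu = 5 gives D_5.

Type D_{5}, Milnor number mu = 5.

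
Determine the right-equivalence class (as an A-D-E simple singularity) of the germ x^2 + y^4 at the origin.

The Hessian of f at 0 is [[2, 0], [0, 0]] with rank 1, so corank 1. A Groebner basis of the Jacobian ideal J(f) in C{x,y} is {y^3, x}; counting standard monomials gives mu = 3. Corank 1: A-series; mu = 3 gives A_3.

A_{3}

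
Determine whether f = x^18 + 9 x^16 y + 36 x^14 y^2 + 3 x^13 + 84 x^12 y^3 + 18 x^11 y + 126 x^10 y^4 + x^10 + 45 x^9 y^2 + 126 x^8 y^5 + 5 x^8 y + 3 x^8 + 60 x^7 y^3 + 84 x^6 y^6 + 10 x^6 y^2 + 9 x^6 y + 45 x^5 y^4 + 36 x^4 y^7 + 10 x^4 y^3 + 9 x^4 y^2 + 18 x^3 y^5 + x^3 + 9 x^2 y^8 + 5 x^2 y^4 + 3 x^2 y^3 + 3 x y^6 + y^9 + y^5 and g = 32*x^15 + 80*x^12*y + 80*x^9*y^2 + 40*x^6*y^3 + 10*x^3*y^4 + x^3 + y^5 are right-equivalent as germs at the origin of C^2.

Yes.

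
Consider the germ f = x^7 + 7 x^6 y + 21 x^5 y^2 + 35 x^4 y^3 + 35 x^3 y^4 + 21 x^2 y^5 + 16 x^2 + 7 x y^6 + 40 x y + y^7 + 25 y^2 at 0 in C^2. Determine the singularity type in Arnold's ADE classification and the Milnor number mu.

Type A_6, Milnor number mu = 6.

The Hessian of f at 0 has rank 1. Corank 1: A-series; mu = 6 gives A_6.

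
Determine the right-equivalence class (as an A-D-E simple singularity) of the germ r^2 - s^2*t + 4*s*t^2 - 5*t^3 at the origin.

The Hessian of f at 0 is [[0, 0, 0], [0, 0, 0], [0, 0, 2]] with rank 1, so corank 2. A Groebner basis of the Jacobian ideal J(f) in C{s,t,r} is {t^3, s^2 - t^2, s*t - 2*t^2, r}; counting standard monomials gives mu = 4. Corank 2; j^3 = -t*(s^2 - 4*s*t + 5*t^2) splits into three distinct lines over C (the quadratic factor has nonzero discriminant), so D_4.

D_{4}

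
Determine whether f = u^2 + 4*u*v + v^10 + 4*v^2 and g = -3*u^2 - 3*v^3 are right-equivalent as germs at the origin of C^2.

No.

The Hessian of f at 0 has rank 1. Corank 1: A-series; mu = 9 gives A_9. The Hessian of g at 0 has rank 1. Corank 1: A-series; mu = 2 gives A_2. f is A_9 but g is A_2, hence not right-equivalent.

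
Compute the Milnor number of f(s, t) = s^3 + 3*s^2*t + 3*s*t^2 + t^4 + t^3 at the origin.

6

The Hessian of f at 0 has rank 0. Corank 2; j^3 = (s + t)^3 is a perfect cube, so E-series; the 4-jet and mu = 6 give E_6.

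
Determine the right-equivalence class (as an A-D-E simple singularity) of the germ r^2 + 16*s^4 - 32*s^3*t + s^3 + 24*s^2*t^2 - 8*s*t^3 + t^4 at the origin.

E_6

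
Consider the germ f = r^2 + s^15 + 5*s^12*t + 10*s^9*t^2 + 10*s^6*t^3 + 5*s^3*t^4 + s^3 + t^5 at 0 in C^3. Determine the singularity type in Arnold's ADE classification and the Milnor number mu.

Type E_8, Milnor number mu = 8.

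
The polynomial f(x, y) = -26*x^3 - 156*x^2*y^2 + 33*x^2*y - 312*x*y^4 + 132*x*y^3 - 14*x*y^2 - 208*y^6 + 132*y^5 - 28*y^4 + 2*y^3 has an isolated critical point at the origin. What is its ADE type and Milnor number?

The Hessian of f at 0 is [[0, 0], [0, 0]] with rank 0, so corank 2. A Groebner basis of the Jacobian ideal J(f) in C{x,y} is {y^3, x^2 - 2*y^2/3, x*y - y^2}; counting standard monomials gives mu = 4. Corank 2; j^3 = -(2*x - y)*(13*x^2 - 10*x*y + 2*y^2) splits into three distinct lines over C (the quadratic factor has nonzero discriminant), so D_4.

Type D4, Milnor number mu = 4.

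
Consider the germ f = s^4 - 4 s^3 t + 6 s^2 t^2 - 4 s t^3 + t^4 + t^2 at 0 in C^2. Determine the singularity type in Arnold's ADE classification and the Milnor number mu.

Type A3, Milnor number mu = 3.

The Hessian of f at 0 is [[0, 0], [0, 2]] with rank 1, so corank 1. A Groebner basis of the Jacobian ideal J(f) in C{s,t} is {s^3, t}; counting standard monomials gives mu = 3. Corank 1: A-series; mu = 3 gives A_3.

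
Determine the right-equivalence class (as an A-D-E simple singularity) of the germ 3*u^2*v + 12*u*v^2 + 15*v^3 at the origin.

The Hessian of f at 0 has rank 0. Corank 2; j^3 = 3*v*(u^2 + 4*u*v + 5*v^2) splits into three distinct lines over C (the quadratic factor has nonzero discriminant), so D_4.

D4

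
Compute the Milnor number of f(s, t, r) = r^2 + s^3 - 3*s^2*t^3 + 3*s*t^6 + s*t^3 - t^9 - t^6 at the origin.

The Hessian of f at 0 is [[0, 0, 0], [0, 0, 0], [0, 0, 2]] with rank 1, so corank 2. A Groebner basis of the Jacobian ideal J(f) in C{s,t,r} is {s^3, s*t^2, 3*s^2 + t^3, r}; counting standard monomials gives mu = 7. Corank 2; j^3 = s^3 is a perfect cube, so E-series; the 4-jet and mu = 7 give E_7.

7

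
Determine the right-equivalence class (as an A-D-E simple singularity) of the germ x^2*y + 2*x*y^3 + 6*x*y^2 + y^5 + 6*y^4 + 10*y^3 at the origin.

D_{4}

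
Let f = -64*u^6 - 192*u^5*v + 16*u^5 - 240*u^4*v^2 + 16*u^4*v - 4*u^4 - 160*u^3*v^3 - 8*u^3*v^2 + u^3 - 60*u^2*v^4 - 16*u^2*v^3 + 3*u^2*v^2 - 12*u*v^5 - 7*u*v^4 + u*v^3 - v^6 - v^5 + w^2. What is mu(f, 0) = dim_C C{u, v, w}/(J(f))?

7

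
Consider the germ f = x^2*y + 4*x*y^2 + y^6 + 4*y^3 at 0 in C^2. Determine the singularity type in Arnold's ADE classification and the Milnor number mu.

Type D7, Milnor number mu = 7.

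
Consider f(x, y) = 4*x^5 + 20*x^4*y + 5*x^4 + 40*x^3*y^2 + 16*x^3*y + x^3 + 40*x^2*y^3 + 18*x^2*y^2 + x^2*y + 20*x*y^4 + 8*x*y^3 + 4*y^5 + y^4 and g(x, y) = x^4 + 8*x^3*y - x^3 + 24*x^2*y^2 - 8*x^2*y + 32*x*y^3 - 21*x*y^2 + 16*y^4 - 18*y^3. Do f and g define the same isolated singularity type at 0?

Yes.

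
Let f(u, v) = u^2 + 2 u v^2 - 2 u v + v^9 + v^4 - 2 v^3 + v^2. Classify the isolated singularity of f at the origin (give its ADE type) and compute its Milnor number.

Type A_8, Milnor number mu = 8.

The Hessian of f at 0 is [[2, -2], [-2, 2]] with rank 1, so corank 1. A Groebner basis of the Jacobian ideal J(f) in C{u,v} is {u^4 - 4*u^3*v - 6*u^3 + 10*u^2*v + 5*u^2 - 6*u*v - u + v, u + v^2 - v}; counting standard monomials gives mu = 8. Corank 1: A-series; mu = 8 gives A_8.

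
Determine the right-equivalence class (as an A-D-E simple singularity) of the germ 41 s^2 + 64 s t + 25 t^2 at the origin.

A_1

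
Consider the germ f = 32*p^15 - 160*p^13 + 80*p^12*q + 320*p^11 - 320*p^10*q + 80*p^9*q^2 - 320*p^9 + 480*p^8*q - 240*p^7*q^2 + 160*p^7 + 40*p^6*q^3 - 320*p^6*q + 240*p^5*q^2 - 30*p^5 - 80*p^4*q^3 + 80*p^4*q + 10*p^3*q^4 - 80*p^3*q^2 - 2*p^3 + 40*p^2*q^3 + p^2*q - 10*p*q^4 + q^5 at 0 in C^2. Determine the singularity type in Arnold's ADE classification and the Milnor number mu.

Type D_{6}, Milnor number mu = 6.

The Hessian of f at 0 has rank 0. Corank 2; j^3 = -p^2*(2*p - q) has shape L^2 M (L != M), so D-series; mu = 6 gives D_6.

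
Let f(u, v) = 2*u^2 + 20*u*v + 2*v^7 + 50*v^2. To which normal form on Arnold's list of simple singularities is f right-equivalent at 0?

A6

The Hessian of f at 0 is [[4, 20], [20, 100]] with rank 1, so corank 1. A Groebner basis of the Jacobian ideal J(f) in C{u,v} is {v^6, u + 5*v}; counting standard monomials gives mu = 6. Corank 1: A-series; mu = 6 gives A_6.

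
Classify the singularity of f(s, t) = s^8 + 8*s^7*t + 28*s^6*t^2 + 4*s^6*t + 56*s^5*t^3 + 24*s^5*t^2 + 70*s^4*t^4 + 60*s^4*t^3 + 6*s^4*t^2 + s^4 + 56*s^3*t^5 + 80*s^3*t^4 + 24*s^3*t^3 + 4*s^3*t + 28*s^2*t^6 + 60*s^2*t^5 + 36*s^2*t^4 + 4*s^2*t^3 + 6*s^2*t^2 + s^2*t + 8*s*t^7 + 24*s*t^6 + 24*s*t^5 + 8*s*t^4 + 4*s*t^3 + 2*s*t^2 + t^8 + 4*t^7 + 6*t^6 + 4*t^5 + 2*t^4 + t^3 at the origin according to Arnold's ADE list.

D5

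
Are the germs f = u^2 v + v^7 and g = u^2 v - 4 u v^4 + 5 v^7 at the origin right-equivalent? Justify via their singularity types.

The Hessian of f at 0 is [[0, 0], [0, 0]] with rank 0, so corank 2. A Groebner basis of the Jacobian ideal J(f) in C{u,v} is {u^2/7 + v^6, u^3, u*v}; counting standard monomials gives mu = 8. Corank 2; j^3 = u^2*v has shape L^2 M (L != M), so D-series; mu = 8 gives D_8. The Hessian of g at 0 is [[0, 0], [0, 0]] with rank 0, so corank 2. A Groebner basis of the Jacobian ideal J(g) in C{u,v} is {2*u^2/3 + u*v^3, -u*v/2 + v^4, u^3, u^2*v}; counting standard monomials gives mu = 8. Corank 2; j^3 = u^2*v has shape L^2 M (L != M), so D-series; mu = 8 gives D_8. Both have type D_8, hence right-equivalent.

Yes.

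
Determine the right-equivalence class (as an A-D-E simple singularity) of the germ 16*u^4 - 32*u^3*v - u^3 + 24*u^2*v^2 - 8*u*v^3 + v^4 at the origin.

The Hessian of f at 0 is [[0, 0], [0, 0]] with rank 0, so corank 2. A Groebner basis of the Jacobian ideal J(f) in C{u,v} is {v^4, u*v^2 - v^3/6, u^2}; counting standard monomials gives mu = 6. Corank 2; j^3 = -u^3 is a perfect cube, so E-series; the 4-jet and mu = 6 give E_6.

E_{6}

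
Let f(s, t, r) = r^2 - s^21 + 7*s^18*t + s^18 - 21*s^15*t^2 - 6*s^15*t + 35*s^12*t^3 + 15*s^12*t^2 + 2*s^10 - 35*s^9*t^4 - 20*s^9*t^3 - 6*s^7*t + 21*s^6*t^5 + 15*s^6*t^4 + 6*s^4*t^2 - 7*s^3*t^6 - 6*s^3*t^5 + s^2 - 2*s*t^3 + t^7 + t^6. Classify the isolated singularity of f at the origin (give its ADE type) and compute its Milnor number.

Type A_{6}, Milnor number mu = 6.

The Hessian of f at 0 has rank 2. Corank 1: A-series; mu = 6 gives A_6.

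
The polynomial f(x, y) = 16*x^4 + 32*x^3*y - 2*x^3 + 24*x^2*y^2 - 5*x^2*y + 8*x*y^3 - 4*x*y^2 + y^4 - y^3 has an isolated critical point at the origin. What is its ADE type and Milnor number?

The Hessian of f at 0 is [[0, 0], [0, 0]] with rank 0, so corank 2. A Groebner basis of the Jacobian ideal J(f) in C{x,y} is {x*y^2 - x*y/8 - y^2/8, x*y/8 + y^3 + y^2/8, x^2 + 3*x*y/2 + y^2/2}; counting standard monomials gives mu = 5. Corank 2; j^3 = -(x + y)^2*(2*x + y) has shape L^2 M (L != M), so D-series; mu = 5 gives D_5.

Type D_{5}, Milnor number mu = 5.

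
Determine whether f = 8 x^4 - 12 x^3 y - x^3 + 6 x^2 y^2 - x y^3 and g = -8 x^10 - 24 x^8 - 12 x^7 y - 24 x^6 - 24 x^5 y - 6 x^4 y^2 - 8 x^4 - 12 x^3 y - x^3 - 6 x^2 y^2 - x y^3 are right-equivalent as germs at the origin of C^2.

The Hessian of f at 0 has rank 0. Corank 2; j^3 = -x^3 is a perfect cube, so E-series; the 4-jet and mu = 7 give E_7. The Hessian of g at 0 has rank 0. Corank 2; j^3 = -x^3 is a perfect cube, so E-series; the 4-jet and mu = 7 give E_7. Both have type E_7, hence right-equivalent.

Yes.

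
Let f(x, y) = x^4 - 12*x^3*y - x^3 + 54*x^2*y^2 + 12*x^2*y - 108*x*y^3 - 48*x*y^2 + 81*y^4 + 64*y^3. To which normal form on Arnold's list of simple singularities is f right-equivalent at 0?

The Hessian of f at 0 has rank 0. Corank 2; j^3 = -(x - 4*y)^3 is a perfect cube, so E-series; the 4-jet and mu = 6 give E_6.

E6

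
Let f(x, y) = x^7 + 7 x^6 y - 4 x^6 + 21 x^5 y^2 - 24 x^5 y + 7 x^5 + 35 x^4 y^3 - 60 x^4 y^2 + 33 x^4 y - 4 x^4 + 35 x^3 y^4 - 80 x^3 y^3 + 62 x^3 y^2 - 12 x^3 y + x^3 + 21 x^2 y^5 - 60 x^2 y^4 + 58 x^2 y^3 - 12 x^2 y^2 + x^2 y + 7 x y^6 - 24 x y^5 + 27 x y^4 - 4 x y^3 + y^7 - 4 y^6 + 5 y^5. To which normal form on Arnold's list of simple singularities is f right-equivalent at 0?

The Hessian of f at 0 is [[0, 0], [0, 0]] with rank 0, so corank 2. A Groebner basis of the Jacobian ideal J(f) in C{x,y} is {x^3, x^2*y, 2*x^2 + x*y^2, -6*x^2 - x*y/2 + y^3}; counting standard monomials gives mu = 6. Corank 2; j^3 = x^2*(x + y) has shape L^2 M (L != M), so D-series; mu = 6 gives D_6.

D_{6}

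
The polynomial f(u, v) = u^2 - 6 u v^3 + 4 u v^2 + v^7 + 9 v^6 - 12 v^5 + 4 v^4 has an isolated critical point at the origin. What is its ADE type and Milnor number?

The Hessian of f at 0 has rank 1. Corank 1: A-series; mu = 6 gives A_6.

Type A_6, Milnor number mu = 6.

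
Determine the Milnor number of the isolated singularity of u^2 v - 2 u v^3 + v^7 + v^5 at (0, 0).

The Hessian of f at 0 is [[0, 0], [0, 0]] with rank 0, so corank 2. A Groebner basis of the Jacobian ideal J(f) in C{u,v} is {u^2*v^2 + u^2/7 - u*v^2/7, u^3 + u^2/7 - u*v^2/7, -u*v + v^3}; counting standard monomials gives mu = 8. Corank 2; j^3 = u^2*v has shape L^2 M (L != M), so D-series; mu = 8 gives D_8.

8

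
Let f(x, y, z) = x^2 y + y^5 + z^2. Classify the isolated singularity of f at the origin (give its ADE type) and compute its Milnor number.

The Hessian of f at 0 has rank 1. Corank 2; j^3 = x^2*y has shape L^2 M (L != M), so D-series; mu = 6 gives D_6.

Type D6, Milnor number mu = 6.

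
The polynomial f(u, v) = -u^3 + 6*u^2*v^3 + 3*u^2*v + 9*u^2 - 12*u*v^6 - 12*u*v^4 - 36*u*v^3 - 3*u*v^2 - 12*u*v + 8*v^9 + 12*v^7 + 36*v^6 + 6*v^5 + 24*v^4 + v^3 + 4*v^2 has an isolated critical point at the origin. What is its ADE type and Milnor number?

The Hessian of f at 0 is [[18, -12], [-12, 8]] with rank 1, so corank 1. A Groebner basis of the Jacobian ideal J(f) in C{u,v} is {v^2, u - 2*v/3}; counting standard monomials gives mu = 2. Corank 1: A-series; mu = 2 gives A_2.

Type A_{2}, Milnor number mu = 2.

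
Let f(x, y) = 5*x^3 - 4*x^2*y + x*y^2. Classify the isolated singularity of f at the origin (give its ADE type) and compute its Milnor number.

The Hessian of f at 0 has rank 0. Corank 2; j^3 = x*(5*x^2 - 4*x*y + y^2) splits into three distinct lines over C (the quadratic factor has nonzero discriminant), so D_4.

Type D4, Milnor number mu = 4.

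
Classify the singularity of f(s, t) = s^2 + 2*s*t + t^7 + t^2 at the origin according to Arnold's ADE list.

The Hessian of f at 0 has rank 1. Corank 1: A-series; mu = 6 gives A_6.

A6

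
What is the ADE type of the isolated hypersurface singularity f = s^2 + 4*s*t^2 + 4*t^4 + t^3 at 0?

A2

The Hessian of f at 0 is [[2, 0], [0, 0]] with rank 1, so corank 1. A Groebner basis of the Jacobian ideal J(f) in C{s,t} is {t^2, s}; counting standard monomials gives mu = 2. Corank 1: A-series; mu = 2 gives A_2.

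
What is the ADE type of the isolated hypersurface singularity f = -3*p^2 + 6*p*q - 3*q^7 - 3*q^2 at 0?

The Hessian of f at 0 has rank 1. Corank 1: A-series; mu = 6 gives A_6.

A6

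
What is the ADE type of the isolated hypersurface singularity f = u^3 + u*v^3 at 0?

The Hessian of f at 0 has rank 0. Corank 2; j^3 = u^3 is a perfect cube, so E-series; the 4-jet and mu = 7 give E_7.

E_7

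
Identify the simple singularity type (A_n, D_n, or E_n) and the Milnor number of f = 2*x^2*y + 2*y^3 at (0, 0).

The Hessian of f at 0 has rank 0. Corank 2; j^3 = 2*y*(x^2 + y^2) splits into three distinct lines over C (the quadratic factor has nonzero discriminant), so D_4.

Type D4, Milnor number mu = 4.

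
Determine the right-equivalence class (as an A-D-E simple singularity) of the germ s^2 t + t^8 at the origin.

D_9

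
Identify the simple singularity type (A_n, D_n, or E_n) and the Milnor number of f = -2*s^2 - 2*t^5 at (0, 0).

The Hessian of f at 0 is [[-4, 0], [0, 0]] with rank 1, so corank 1. A Groebner basis of the Jacobian ideal J(f) in C{s,t} is {t^4, s}; counting standard monomials gives mu = 4. Corank 1: A-series; mu = 4 gives A_4.

Type A_{4}, Milnor number mu = 4.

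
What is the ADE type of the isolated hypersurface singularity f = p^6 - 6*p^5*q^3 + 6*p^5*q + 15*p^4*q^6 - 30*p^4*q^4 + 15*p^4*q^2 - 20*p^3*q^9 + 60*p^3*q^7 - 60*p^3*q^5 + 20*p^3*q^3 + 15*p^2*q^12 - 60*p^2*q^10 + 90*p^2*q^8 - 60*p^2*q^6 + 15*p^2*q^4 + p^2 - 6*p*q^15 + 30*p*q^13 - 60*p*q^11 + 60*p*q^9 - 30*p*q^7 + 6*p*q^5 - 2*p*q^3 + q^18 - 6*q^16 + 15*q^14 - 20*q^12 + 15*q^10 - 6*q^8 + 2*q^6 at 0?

The Hessian of f at 0 has rank 1. Corank 1: A-series; mu = 5 gives A_5.

A_{5}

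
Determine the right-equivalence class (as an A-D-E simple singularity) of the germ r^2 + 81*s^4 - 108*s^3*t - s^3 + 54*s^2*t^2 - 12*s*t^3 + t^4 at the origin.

E_{6}

The Hessian of f at 0 is [[0, 0, 0], [0, 0, 0], [0, 0, 2]] with rank 1, so corank 2. A Groebner basis of the Jacobian ideal J(f) in C{s,t,r} is {t^4, s*t^2 - t^3/9, s^2, r}; counting standard monomials gives mu = 6. Corank 2; j^3 = -s^3 is a perfect cube, so E-series; the 4-jet and mu = 6 give E_6.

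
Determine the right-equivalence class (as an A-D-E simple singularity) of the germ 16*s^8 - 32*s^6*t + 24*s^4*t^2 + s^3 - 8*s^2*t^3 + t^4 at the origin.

The Hessian of f at 0 is [[0, 0], [0, 0]] with rank 0, so corank 2. A Groebner basis of the Jacobian ideal J(f) in C{s,t} is {t^3, s^2}; counting standard monomials gives mu = 6. Corank 2; j^3 = s^3 is a perfect cube, so E-series; the 4-jet and mu = 6 give E_6.

E_{6}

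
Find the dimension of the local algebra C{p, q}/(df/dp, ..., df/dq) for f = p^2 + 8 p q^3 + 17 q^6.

5

The Hessian of f at 0 has rank 1. Corank 1: A-series; mu = 5 gives A_5.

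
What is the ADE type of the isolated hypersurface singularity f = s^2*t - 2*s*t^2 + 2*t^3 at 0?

D4

The Hessian of f at 0 has rank 0. Corank 2; j^3 = t*(s^2 - 2*s*t + 2*t^2) splits into three distinct lines over C (the quadratic factor has nonzero discriminant), so D_4.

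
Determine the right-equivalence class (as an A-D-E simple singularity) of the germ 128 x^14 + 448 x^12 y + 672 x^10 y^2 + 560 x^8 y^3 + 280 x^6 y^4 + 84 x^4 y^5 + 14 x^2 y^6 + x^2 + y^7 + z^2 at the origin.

The Hessian of f at 0 is [[2, 0, 0], [0, 0, 0], [0, 0, 2]] with rank 2, so corank 1. A Groebner basis of the Jacobian ideal J(f) in C{x,y,z} is {y^6, x, z}; counting standard monomials gives mu = 6. Corank 1: A-series; mu = 6 gives A_6.

A_6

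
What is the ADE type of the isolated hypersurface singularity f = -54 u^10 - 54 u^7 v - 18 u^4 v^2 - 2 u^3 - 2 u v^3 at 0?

E_{7}

The Hessian of f at 0 has rank 0. Corank 2; j^3 = -2*u^3 is a perfect cube, so E-series; the 4-jet and mu = 7 give E_7.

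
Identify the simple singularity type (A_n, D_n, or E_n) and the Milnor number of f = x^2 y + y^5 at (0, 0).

Type D6, Milnor number mu = 6.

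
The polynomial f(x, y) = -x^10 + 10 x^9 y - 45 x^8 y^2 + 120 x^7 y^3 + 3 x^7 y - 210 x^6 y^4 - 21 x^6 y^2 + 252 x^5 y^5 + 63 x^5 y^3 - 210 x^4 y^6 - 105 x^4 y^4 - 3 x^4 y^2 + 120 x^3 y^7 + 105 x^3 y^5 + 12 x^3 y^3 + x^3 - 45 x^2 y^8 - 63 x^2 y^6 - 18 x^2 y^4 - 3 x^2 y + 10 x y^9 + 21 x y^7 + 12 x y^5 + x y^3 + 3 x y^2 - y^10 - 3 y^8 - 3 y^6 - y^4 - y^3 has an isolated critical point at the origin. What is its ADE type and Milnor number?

Type E_7, Milnor number mu = 7.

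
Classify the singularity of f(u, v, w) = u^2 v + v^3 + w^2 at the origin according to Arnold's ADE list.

D_{4}

The Hessian of f at 0 is [[0, 0, 0], [0, 0, 0], [0, 0, 2]] with rank 1, so corank 2. A Groebner basis of the Jacobian ideal J(f) in C{u,v,w} is {v^3, u^2 + 3*v^2, u*v, w}; counting standard monomials gives mu = 4. Corank 2; j^3 = v*(u^2 + v^2) splits into three distinct lines over C (the quadratic factor has nonzero discriminant), so D_4.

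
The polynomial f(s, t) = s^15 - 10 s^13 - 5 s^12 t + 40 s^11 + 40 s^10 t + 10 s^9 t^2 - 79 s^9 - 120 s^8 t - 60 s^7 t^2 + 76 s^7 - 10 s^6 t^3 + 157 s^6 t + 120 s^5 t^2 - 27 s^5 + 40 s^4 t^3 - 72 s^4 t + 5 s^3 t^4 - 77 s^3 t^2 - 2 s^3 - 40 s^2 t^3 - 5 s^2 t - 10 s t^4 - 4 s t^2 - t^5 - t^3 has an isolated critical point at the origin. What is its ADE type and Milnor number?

Type D_6, Milnor number mu = 6.

The Hessian of f at 0 is [[0, 0], [0, 0]] with rank 0, so corank 2. A Groebner basis of the Jacobian ideal J(f) in C{s,t} is {s*t/11 + t^4 + t^2/11, s*t^2 + t^3, s^2 + 17*s*t/11 + 6*t^2/11}; counting standard monomials gives mu = 6. Corank 2; j^3 = -(s + t)^2*(2*s + t) has shape L^2 M (L != M), so D-series; mu = 6 gives D_6.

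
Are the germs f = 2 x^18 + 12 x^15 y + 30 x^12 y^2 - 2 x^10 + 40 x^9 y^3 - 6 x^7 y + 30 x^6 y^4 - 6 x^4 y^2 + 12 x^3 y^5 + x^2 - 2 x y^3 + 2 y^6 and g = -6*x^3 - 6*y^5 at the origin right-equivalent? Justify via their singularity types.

The Hessian of f at 0 is [[2, 0], [0, 0]] with rank 1, so corank 1. A Groebner basis of the Jacobian ideal J(f) in C{x,y} is {x*y^2, -x + y^3, x^2}; counting standard monomials gives mu = 5. Corank 1: A-series; mu = 5 gives A_5. The Hessian of g at 0 is [[0, 0], [0, 0]] with rank 0, so corank 2. A Groebner basis of the Jacobian ideal J(g) in C{x,y} is {y^4, x^2}; counting standard monomials gives mu = 8. Corank 2; j^3 = -6*x^3 is a perfect cube, so E-series; the 5-jet and mu = 8 give E_8. f is A_5 but g is E_8, hence not right-equivalent.

No.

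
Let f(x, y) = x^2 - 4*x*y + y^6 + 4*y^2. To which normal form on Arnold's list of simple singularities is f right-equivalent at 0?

A_{5}

The Hessian of f at 0 is [[2, -4], [-4, 8]] with rank 1, so corank 1. A Groebner basis of the Jacobian ideal J(f) in C{x,y} is {y^5, x - 2*y}; counting standard monomials gives mu = 5. Corank 1: A-series; mu = 5 gives A_5.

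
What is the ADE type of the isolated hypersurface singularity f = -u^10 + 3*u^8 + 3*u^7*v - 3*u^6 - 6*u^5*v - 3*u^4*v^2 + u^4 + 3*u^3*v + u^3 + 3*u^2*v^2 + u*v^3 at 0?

The Hessian of f at 0 has rank 0. Corank 2; j^3 = u^3 is a perfect cube, so E-series; the 4-jet and mu = 7 give E_7.

E_{7}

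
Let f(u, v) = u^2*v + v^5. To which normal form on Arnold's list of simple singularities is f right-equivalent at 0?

The Hessian of f at 0 has rank 0. Corank 2; j^3 = u^2*v has shape L^2 M (L != M), so D-series; mu = 6 gives D_6.

D6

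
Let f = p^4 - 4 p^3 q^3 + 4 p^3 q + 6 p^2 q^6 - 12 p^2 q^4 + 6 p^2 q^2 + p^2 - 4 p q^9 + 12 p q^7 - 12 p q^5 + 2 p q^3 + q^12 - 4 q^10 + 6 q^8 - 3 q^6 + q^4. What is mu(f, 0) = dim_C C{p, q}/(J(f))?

The Hessian of f at 0 has rank 1. Corank 1: A-series; mu = 3 gives A_3.

3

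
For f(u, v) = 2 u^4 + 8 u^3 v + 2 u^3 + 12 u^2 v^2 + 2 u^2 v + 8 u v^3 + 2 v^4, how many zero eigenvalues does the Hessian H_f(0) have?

2

The Hessian at 0 is [[0, 0], [0, 0]] of rank 0; hence corank 2.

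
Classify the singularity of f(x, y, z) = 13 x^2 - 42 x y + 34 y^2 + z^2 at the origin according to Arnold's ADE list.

A1

The Hessian of f at 0 is [[26, -42, 0], [-42, 68, 0], [0, 0, 2]] with rank 3, so corank 0. A Groebner basis of the Jacobian ideal J(f) in C{x,y,z} is {x, y, z}; counting standard monomials gives mu = 1. Corank 0: nondegenerate Morse point, so A_1.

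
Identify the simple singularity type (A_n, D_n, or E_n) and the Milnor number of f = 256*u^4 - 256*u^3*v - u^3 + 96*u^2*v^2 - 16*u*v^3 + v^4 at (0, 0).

Type E_{6}, Milnor number mu = 6.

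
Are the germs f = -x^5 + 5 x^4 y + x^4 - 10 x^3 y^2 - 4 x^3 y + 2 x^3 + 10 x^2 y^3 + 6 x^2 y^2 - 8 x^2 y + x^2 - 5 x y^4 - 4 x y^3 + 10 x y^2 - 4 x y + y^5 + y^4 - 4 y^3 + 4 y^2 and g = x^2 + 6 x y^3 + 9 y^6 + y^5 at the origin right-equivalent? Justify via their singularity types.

Yes.

The Hessian of f at 0 has rank 1. Corank 1: A-series; mu = 4 gives A_4. The Hessian of g at 0 has rank 1. Corank 1: A-series; mu = 4 gives A_4. Both have type A_4, hence right-equivalent.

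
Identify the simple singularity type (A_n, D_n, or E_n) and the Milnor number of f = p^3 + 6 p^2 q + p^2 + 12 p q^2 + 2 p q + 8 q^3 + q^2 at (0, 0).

Type A_{2}, Milnor number mu = 2.

The Hessian of f at 0 has rank 1. Corank 1: A-series; mu = 2 gives A_2.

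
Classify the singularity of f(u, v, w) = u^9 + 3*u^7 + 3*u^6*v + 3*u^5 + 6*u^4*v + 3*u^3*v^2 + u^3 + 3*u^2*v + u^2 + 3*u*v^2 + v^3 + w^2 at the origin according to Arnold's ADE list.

The Hessian of f at 0 has rank 2. Corank 1: A-series; mu = 2 gives A_2.

A2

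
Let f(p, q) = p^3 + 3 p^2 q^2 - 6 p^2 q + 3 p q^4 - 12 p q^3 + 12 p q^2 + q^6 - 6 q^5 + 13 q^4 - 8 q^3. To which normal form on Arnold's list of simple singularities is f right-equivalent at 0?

The Hessian of f at 0 has rank 0. Corank 2; j^3 = (p - 2*q)^3 is a perfect cube, so E-series; the 4-jet and mu = 6 give E_6.

E6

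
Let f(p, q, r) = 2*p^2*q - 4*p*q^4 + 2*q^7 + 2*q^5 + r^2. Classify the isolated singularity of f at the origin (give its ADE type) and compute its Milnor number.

The Hessian of f at 0 has rank 1. Corank 2; j^3 = 2*p^2*q has shape L^2 M (L != M), so D-series; mu = 6 gives D_6.

Type D_6, Milnor number mu = 6.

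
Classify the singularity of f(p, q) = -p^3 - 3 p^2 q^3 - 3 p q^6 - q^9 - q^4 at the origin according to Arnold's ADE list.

The Hessian of f at 0 has rank 0. Corank 2; j^3 = -p^3 is a perfect cube, so E-series; the 4-jet and mu = 6 give E_6.

E_{6}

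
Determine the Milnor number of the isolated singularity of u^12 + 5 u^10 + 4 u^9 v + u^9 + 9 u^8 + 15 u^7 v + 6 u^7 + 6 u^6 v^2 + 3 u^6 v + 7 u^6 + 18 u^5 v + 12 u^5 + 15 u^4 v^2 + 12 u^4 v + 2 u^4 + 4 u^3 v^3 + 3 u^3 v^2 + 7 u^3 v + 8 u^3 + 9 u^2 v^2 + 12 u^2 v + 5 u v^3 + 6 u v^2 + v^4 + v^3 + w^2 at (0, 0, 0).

7

The Hessian of f at 0 is [[0, 0, 0], [0, 0, 0], [0, 0, 2]] with rank 1, so corank 2. A Groebner basis of the Jacobian ideal J(f) in C{u,v,w} is {768*u^2 + 768*u*v + v^4 + 8*v^3 + 192*v^2, u^3 + 36*u^2 + 36*u*v + v^3/2 + 9*v^2, u^2*v - 40*u^2 - 40*u*v - 2*v^3/3 - 10*v^2, 32*u^2 + u*v^2 + 32*u*v + 5*v^3/6 + 8*v^2, w}; counting standard monomials gives mu = 7. Corank 2; j^3 = (2*u + v)^3 is a perfect cube, so E-series; the 4-jet and mu = 7 give E_7.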